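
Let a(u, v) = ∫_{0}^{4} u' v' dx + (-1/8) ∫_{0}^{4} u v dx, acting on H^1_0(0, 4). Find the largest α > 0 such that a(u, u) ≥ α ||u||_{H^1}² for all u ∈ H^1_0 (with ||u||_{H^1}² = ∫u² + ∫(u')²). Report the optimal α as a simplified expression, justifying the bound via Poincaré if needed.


α = (-2 + π^2)/(π^2 + 16)

Coercivity of a(·,·) on H^1_0(0, 4) means a(u, u) ≥ α ||u||_{H^1}² for every u ∈ H^1_0.
The interval has length L = 4, and Poincaré/coercivity depend only on L. Here a(u, u) = ∫(u')² + (-1/8)·∫u².
Here c = -1/8 < 0 with |c| < (π/L)² = π^2/16, so coercivity still holds. The condition a(u,u) ≥ α||u||_{H^1}² reads (1−α)∫(u')² ≥ (α−c)∫u². Any admissible α is ≤ 1 (rapidly oscillating u have ∫u²/∫(u')² → 0), and α = 1 would force 0 ≥ (1−c)∫u², impossible since c < 1; so 1−α > 0. By the sharp Poincaré inequality on H^1_0 of an interval of length L, ∫(u')² ≥ (π/L)²∫u² with equality for the first sine mode sin(π(x−x₀)/L) (x₀ the left endpoint), so the inequality holds for all u iff (1−α)(π/L)² ≥ α − c, i.e. α ≤ ((π/L)² + c)/((π/L)² + 1) = (1 + c(L/π)²)/(1 + (L/π)²). (Direct route, valid since c ≤ 0: Poincaré gives c∫u² ≥ c(L/π)²∫(u')², so a(u,u) ≥ (1 + c(L/π)²)∫(u')², while ||u||_{H^1}² ≤ (1 + (L/π)²)∫(u')²; dividing yields the same α.) With (π/L)² = π^2/16 and c = -1/8, the largest admissible constant is α = ((π/L)² + c)/((π/L)² + 1).
Simplifying, α = (-2 + π^2)/(π^2 + 16).


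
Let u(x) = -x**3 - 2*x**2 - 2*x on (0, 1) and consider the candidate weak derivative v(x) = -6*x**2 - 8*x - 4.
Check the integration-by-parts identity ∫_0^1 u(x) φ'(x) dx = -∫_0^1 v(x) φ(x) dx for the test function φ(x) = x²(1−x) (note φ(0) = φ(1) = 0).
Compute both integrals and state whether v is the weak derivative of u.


LHS = 7/15, RHS = 14/15. No, v is not the weak derivative of u.

u(x) = -x**3 - 2*x**2 - 2*x, classical derivative u'(x) = -3*x**2 - 4*x - 2.
φ(x) = x²(1−x), so φ'(x) = x*(2 - 3*x).
Note φ(0) = φ(1) = 0, so the boundary term u·φ vanishes.
LHS = ∫_0^1 u(x) φ'(x) dx = ∫_0^1 (3*x^5 + 4*x^4 + 2*x^3 - 4*x^2) dx. Term by term:
  ∫_0^1 3*x^5 dx = 1/2;  ∫_0^1 4*x^4 dx = 4/5;  ∫_0^1 2*x^3 dx = 1/2;
  ∫_0^1 -4*x^2 dx = -4/3.
Sum: 1/2 + 4/5 + 1/2 − 4/3 = 7/15.
So LHS = 7/15.
∫_0^1 v(x) φ(x) dx = ∫_0^1 (6*x^5 + 2*x^4 - 4*x^3 - 4*x^2) dx. Term by term:
  ∫_0^1 6*x^5 dx = 1;  ∫_0^1 2*x^4 dx = 2/5;  ∫_0^1 -4*x^3 dx = -1;
  ∫_0^1 -4*x^2 dx = -4/3.
Sum: 1 + 2/5 − 1 − 4/3 = -14/15.
So RHS = -∫_0^1 v(x) φ(x) dx = 14/15.
LHS − RHS = -7/15 ≠ 0, so the identity fails.
(For a valid weak derivative the identity must hold for EVERY test function, in particular this one. The failure shows v is NOT the weak derivative of u.)
Correct weak derivative would be u'(x) = -3*x**2 - 4*x - 2.


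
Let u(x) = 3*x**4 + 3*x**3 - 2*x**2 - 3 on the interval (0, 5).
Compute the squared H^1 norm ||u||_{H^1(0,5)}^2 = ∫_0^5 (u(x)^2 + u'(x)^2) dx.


||u||_{H^1}^2 = 412101155/84

The H^1 norm (squared) on an interval (0, L) is
  ||u||_{H^1}^2 = ∫_0^L u(x)^2 dx + ∫_0^L u'(x)^2 dx.
Compute u'(x) = 12*x**3 + 9*x**2 - 4*x.
Then u(x)^2 = 9*x**8 + 18*x**7 - 3*x**6 - 12*x**5 - 14*x**4 - 18*x**3 + 12*x**2 + 9 and u'(x)^2 = 144*x**6 + 216*x**5 - 15*x**4 - 72*x**3 + 16*x**2.
Integrate each monomial from 0 to 5 using ∫_0^5 c·x^n dx = c·5^(n+1)/(n+1):
  ∫_0^5 u(x)^2 dx = ∫_0^5 (9*x^8 + 18*x^7 - 3*x^6 - 12*x^5 - 14*x^4 - 18*x^3 + 12*x^2 + 9) dx. Term by term:
    ∫_0^5 9*x^8 dx = 1953125;  ∫_0^5 18*x^7 dx = 3515625/4;  ∫_0^5 -3*x^6 dx = -234375/7;
    ∫_0^5 -12*x^5 dx = -31250;  ∫_0^5 -14*x^4 dx = -8750;  ∫_0^5 -18*x^3 dx = -5625/2;
    ∫_0^5 12*x^2 dx = 500;  ∫_0^5 9 dx = 45.
  Sum: 1953125 + 3515625/4 − 234375/7 − 31250 − 8750 − 5625/2 + 500 + 45 = 77175885/28.
  ∫_0^5 u'(x)^2 dx = ∫_0^5 (144*x^6 + 216*x^5 - 15*x^4 - 72*x^3 + 16*x^2) dx. Term by term:
    ∫_0^5 144*x^6 dx = 11250000/7;  ∫_0^5 216*x^5 dx = 562500;  ∫_0^5 -15*x^4 dx = -9375;
    ∫_0^5 -72*x^3 dx = -11250;  ∫_0^5 16*x^2 dx = 2000/3.
  Sum: 11250000/7 + 562500 − 9375 − 11250 + 2000/3 = 45143375/21.
Adding: ||u||_{H^1}^2 = 77175885/28 + 45143375/21 = 412101155/84.


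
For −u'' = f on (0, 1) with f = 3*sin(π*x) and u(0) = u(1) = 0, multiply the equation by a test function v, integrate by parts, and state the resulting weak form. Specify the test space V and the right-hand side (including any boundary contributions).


V = H^1_0(0, 1) (so v(0) = v(1) = 0); weak form: ∫_0^1 u'v' dx = ∫_0^1 (3*sin(π*x)) v dx for all v ∈ V.

Multiply both sides by a test function v and integrate from 0 to 1:
  ∫_0^1 −u''(x) v(x) dx = ∫_0^1 f(x) v(x) dx.
Integrate the LHS by parts once:
  ∫_0^1 −u'' v dx = −[u'(x) v(x)]_0^1 + ∫_0^1 u'(x) v'(x) dx.
Thus ∫_0^1 u'(x) v'(x) dx = ∫_0^1 f(x) v(x) dx + [u'(x) v(x)]_0^1.
Choose V so that boundary terms are either known or forced to vanish.
u is Dirichlet: u(0) = u(1) = 0. Let V = H^1_0(0, 1); then v(0) = v(1) = 0, and [u' v]_0^1 = 0.
Weak formulation: find u (satisfying any essential BC) such that ∫_0^1 u'(x) v'(x) dx = ∫_0^1 f v dx for all v ∈ V.
Substituting f(x) = 3*sin(π*x), the right-hand side is ∫_0^1 (3*sin(π*x)) v dx.


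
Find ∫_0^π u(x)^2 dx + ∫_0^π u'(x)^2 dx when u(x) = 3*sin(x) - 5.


||u||_{H^1(0,π)}^2 = -60 + 34*π

u'(x) = 3*cos(x).
Expand u² and (u')² and integrate term by term on (0, π), using: for integers n ≥ 1, ∫_0^π sin²(nx) dx = ∫_0^π cos²(nx) dx = π/2; for n ≠ n', ∫_0^π sin(nx)sin(n'x) dx = ∫_0^π cos(nx)cos(n'x) dx = 0; and by product-to-sum, ∫_0^π sin(nx)cos(n'x) dx = ½∫_0^π [sin((n+n')x) + sin((n−n')x)] dx, which is 0 when n+n' is even and 2n/(n²−n'²) when n+n' is odd (it need not vanish on (0, π)). For the constant mode: ∫_0^π 1 dx = π, ∫_0^π cos(nx) dx = 0, ∫_0^π sin(nx) dx = (1−(−1)^n)/n.
  u² squared terms: (-5)²·∫1 dx = 25·π = 25*π;  (3)²·∫sin(x)² dx = 9·π/2 = 9*π/2.
  u² cross terms: 2·(-5)·(3)·∫1·sin(x) dx = -30·(2) = -60.
  So ∫_0^π u² dx = 25*π + 9*π/2 − 60 = -60 + 59*π/2.
  (u')² squared terms: (3)²·∫cos(x)² dx = 9·π/2 = 9*π/2.
  So ∫_0^π (u')² dx = 9*π/2.
||u||_{H^1}^2 = (-60 + 59*π/2) + (9*π/2) = -60 + 34*π.


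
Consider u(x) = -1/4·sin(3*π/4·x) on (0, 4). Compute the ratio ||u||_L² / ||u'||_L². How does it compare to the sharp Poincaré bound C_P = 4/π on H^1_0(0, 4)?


||u||_L² / ||u'||_L² = 4/(3*π) < C_P = 4/π.

u(x) = -1/4·sin(3*π/4·x), so u'(x) = -3*π*cos(3*π*x/4)/16.
Writing u(x) = A·sin(kπx/L) with A = -1/4 and k = 3, use ∫_0^L sin²(kπx/L) dx = L/2 and ∫_0^L cos²(kπx/L) dx = L/2.
u² = 1/16·sin²(3*π/4·x) and (u')² = 9*π^2/256·cos²(3*π/4·x), and each of sin², cos² integrates to L/2 = 2 over (0, 4).
∫_0^4 u² dx = 1/8, so ||u||_L² = sqrt(2)/4.
∫_0^4 (u')² dx = 9*π^2/128, so ||u'||_L² = 3*sqrt(2)*π/16.
Ratio ||u||_L² / ||u'||_L² = 4/(3*π).
Sharp Poincaré constant on H^1_0(0, 4) is C_P = L/π = 4/π, achieved by sin(π/4·x).
This is the k = 3 harmonic; the ratio L/(kπ) is strictly less than C_P = L/π, consistent with the sharp inequality ||u||_L² ≤ C_P ||u'||_L².


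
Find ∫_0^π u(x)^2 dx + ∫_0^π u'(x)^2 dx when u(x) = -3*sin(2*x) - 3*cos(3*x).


||u||_{H^1(0,π)}^2 = -144 + 135*π/2

u'(x) = 9*sin(3*x) - 6*cos(2*x).
Expand u² and (u')² and integrate term by term on (0, π), using: for integers n ≥ 1, ∫_0^π sin²(nx) dx = ∫_0^π cos²(nx) dx = π/2; for n ≠ n', ∫_0^π sin(nx)sin(n'x) dx = ∫_0^π cos(nx)cos(n'x) dx = 0; and by product-to-sum, ∫_0^π sin(nx)cos(n'x) dx = ½∫_0^π [sin((n+n')x) + sin((n−n')x)] dx, which is 0 when n+n' is even and 2n/(n²−n'²) when n+n' is odd (it need not vanish on (0, π)).
  u² squared terms: (-3)²·∫cos(3x)² dx = 9·π/2 = 9*π/2;  (-3)²·∫sin(2x)² dx = 9·π/2 = 9*π/2.
  u² cross terms: 2·(-3)·(-3)·∫cos(3x)·sin(2x) dx = 18·(-4/5) = -72/5.
  So ∫_0^π u² dx = 9*π/2 + 9*π/2 − 72/5 = -72/5 + 9*π.
  (u')² squared terms: (-6)²·∫cos(2x)² dx = 36·π/2 = 18*π;  (9)²·∫sin(3x)² dx = 81·π/2 = 81*π/2.
  (u')² cross terms: 2·(-6)·(9)·∫cos(2x)·sin(3x) dx = -108·(6/5) = -648/5.
  So ∫_0^π (u')² dx = 18*π + 81*π/2 − 648/5 = -648/5 + 117*π/2.
||u||_{H^1}^2 = (-72/5 + 9*π) + (-648/5 + 117*π/2) = -144 + 135*π/2.


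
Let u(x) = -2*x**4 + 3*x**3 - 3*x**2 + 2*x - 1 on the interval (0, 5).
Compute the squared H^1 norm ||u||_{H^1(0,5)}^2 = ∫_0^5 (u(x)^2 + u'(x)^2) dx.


||u||_{H^1}^2 = 56241650/63

The H^1 norm (squared) on an interval (0, L) is
  ||u||_{H^1}^2 = ∫_0^L u(x)^2 dx + ∫_0^L u'(x)^2 dx.
Compute u'(x) = -8*x**3 + 9*x**2 - 6*x + 2.
Then u(x)^2 = 4*x**8 - 12*x**7 + 21*x**6 - 26*x**5 + 25*x**4 - 18*x**3 + 10*x**2 - 4*x + 1 and u'(x)^2 = 64*x**6 - 144*x**5 + 177*x**4 - 140*x**3 + 72*x**2 - 24*x + 4.
Integrate each monomial from 0 to 5 using ∫_0^5 c·x^n dx = c·5^(n+1)/(n+1):
  ∫_0^5 u(x)^2 dx = ∫_0^5 (4*x^8 - 12*x^7 + 21*x^6 - 26*x^5 + 25*x^4 - 18*x^3 + 10*x^2 - 4*x + 1) dx. Term by term:
    ∫_0^5 4*x^8 dx = 7812500/9;  ∫_0^5 -12*x^7 dx = -1171875/2;  ∫_0^5 21*x^6 dx = 234375;
    ∫_0^5 -26*x^5 dx = -203125/3;  ∫_0^5 25*x^4 dx = 15625;  ∫_0^5 -18*x^3 dx = -5625/2;
    ∫_0^5 10*x^2 dx = 1250/3;  ∫_0^5 -4*x dx = -50;  ∫_0^5 1 dx = 5.
  Sum: 7812500/9 − 1171875/2 + 234375 − 203125/3 + 15625 − 5625/2 + 1250/3 − 50 + 5 = 4157720/9.
  ∫_0^5 u'(x)^2 dx = ∫_0^5 (64*x^6 - 144*x^5 + 177*x^4 - 140*x^3 + 72*x^2 - 24*x + 4) dx. Term by term:
    ∫_0^5 64*x^6 dx = 5000000/7;  ∫_0^5 -144*x^5 dx = -375000;  ∫_0^5 177*x^4 dx = 110625;
    ∫_0^5 -140*x^3 dx = -21875;  ∫_0^5 72*x^2 dx = 3000;  ∫_0^5 -24*x dx = -300;
    ∫_0^5 4 dx = 20.
  Sum: 5000000/7 − 375000 + 110625 − 21875 + 3000 − 300 + 20 = 3015290/7.
Adding: ||u||_{H^1}^2 = 4157720/9 + 3015290/7 = 56241650/63.


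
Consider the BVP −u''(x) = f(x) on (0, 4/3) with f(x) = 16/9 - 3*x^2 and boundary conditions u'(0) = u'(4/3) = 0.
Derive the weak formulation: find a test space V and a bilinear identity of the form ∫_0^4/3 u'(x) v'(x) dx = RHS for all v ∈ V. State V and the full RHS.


V = H^1(0, 4/3) (no boundary constraint on v; u is determined up to an additive constant); weak form: ∫_0^4/3 u'v' dx = ∫_0^4/3 (16/9 - 3*x^2) v dx for all v ∈ V.

Multiply both sides by a test function v and integrate from 0 to 4/3:
  ∫_0^4/3 −u''(x) v(x) dx = ∫_0^4/3 f(x) v(x) dx.
Integrate the LHS by parts once:
  ∫_0^4/3 −u'' v dx = −[u'(x) v(x)]_0^4/3 + ∫_0^4/3 u'(x) v'(x) dx.
Thus ∫_0^4/3 u'(x) v'(x) dx = ∫_0^4/3 f(x) v(x) dx + [u'(x) v(x)]_0^4/3.
Choose V so that boundary terms are either known or forced to vanish.
u has homogeneous Neumann: u'(0) = u'(4/3) = 0. So [u' v]_0^4/3 = 0·v(4/3) − 0·v(0) = 0 for any v; take V = H^1(0, 4/3).
Weak formulation: find u (satisfying any essential BC) such that ∫_0^4/3 u'(x) v'(x) dx = ∫_0^4/3 f v dx for all v ∈ V (homogeneous Neumann, so boundary terms vanish).
Substituting f(x) = 16/9 - 3*x^2, the right-hand side is ∫_0^4/3 (16/9 - 3*x^2) v dx.
Compatibility check (pure Neumann): taking v ≡ 1 ∈ V gives 0 = ∫_0^4/3 f dx + (0) − (0), i.e. ∫_0^4/3 f dx must equal u'(0) − u'(4/3) = 0. Indeed ∫_0^4/3 (16/9 - 3*x^2) dx = 0, so the data are compatible. The solution is then unique only up to an additive constant (fix it e.g. by requiring ∫_0^4/3 u dx = 0).


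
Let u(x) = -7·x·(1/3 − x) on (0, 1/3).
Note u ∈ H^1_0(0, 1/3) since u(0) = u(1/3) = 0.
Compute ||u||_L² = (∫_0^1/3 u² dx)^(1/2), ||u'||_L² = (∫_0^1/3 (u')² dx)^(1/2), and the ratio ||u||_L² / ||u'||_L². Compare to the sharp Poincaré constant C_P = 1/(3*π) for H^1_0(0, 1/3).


||u||_L² / ||u'||_L² = sqrt(10)/30 < C_P = 1/(3*π).

u(x) = -7·x·(1/3 − x), so u'(x) = 14*x - 7/3.
u(x) = -7·x·(1/3 − x) vanishes at x = 0 and x = 1/3, so u ∈ H^1_0(0, 1/3). Differentiate via the product rule and integrate the resulting polynomials term by term.
  ∫_0^1/3 u² dx = ∫_0^1/3 (49*x^4 - 98*x^3/3 + 49*x^2/9) dx. Term by term:
    ∫_0^1/3 49*x^4 dx = 49/1215;  ∫_0^1/3 -98*x^3/3 dx = -49/486;  ∫_0^1/3 49*x^2/9 dx = 49/729.
  Sum: 49/1215 − 49/486 + 49/729 = 49/7290.
  ∫_0^1/3 (u')² dx = ∫_0^1/3 (196*x^2 - 196*x/3 + 49/9) dx. Term by term:
    ∫_0^1/3 196*x^2 dx = 196/81;  ∫_0^1/3 -196*x/3 dx = -98/27;  ∫_0^1/3 49/9 dx = 49/27.
  Sum: 196/81 − 98/27 + 49/27 = 49/81.
∫_0^1/3 u² dx = 49/7290, so ||u||_L² = 7*sqrt(10)/270.
∫_0^1/3 (u')² dx = 49/81, so ||u'||_L² = 7/9.
Ratio ||u||_L² / ||u'||_L² = sqrt(10)/30.
Sharp Poincaré constant on H^1_0(0, 1/3) is C_P = L/π = 1/(3*π), achieved by sin(3*π·x).
A polynomial bump cannot attain the sharp Poincaré constant (only the first sine eigenfunction does), so the ratio is strictly less than C_P, consistent with ||u||_L² ≤ C_P ||u'||_L².


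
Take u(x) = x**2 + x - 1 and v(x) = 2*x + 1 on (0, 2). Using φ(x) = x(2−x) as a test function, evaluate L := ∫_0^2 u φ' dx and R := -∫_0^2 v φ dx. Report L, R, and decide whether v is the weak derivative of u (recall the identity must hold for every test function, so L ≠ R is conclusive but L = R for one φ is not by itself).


LHS = -4, RHS = -4. Yes, v = u' weakly.

u(x) = x**2 + x - 1, classical derivative u'(x) = 2*x + 1.
φ(x) = x(2−x), so φ'(x) = 2 - 2*x.
Note φ(0) = φ(2) = 0, so the boundary term u·φ vanishes.
LHS = ∫_0^2 u(x) φ'(x) dx = ∫_0^2 (-2*x^3 + 4*x - 2) dx. Term by term:
  ∫_0^2 -2*x^3 dx = -8;  ∫_0^2 4*x dx = 8;  ∫_0^2 -2 dx = -4.
Sum: -8 + 8 − 4 = -4.
So LHS = -4.
∫_0^2 v(x) φ(x) dx = ∫_0^2 (-2*x^3 + 3*x^2 + 2*x) dx. Term by term:
  ∫_0^2 -2*x^3 dx = -8;  ∫_0^2 3*x^2 dx = 8;  ∫_0^2 2*x dx = 4.
Sum: -8 + 8 + 4 = 4.
So RHS = -∫_0^2 v(x) φ(x) dx = -4.
LHS = RHS, so the identity holds for this test φ.
Moreover u is smooth here and v(x) = u'(x) = 2*x + 1 pointwise, so the identity holds for every test function. Hence v is the weak derivative of u.


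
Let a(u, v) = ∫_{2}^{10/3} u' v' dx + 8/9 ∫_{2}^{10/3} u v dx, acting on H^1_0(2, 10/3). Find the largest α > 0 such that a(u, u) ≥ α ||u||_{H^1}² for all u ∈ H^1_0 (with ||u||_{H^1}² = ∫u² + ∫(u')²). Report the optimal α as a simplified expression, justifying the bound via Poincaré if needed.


α = (128 + 81*π^2)/(9*(16 + 9*π^2))

Coercivity of a(·,·) on H^1_0(2, 10/3) means a(u, u) ≥ α ||u||_{H^1}² for every u ∈ H^1_0.
The interval has length L = 4/3, and Poincaré/coercivity depend only on L. Here a(u, u) = ∫(u')² + (8/9)·∫u².
Here 0 < c = 8/9 < 1. The condition a(u,u) ≥ α||u||_{H^1}² reads (1−α)∫(u')² ≥ (α−c)∫u². Any admissible α is ≤ 1 (rapidly oscillating u have ∫u²/∫(u')² → 0), and α = 1 would force 0 ≥ (1−c)∫u², impossible since c < 1; so 1−α > 0. By the sharp Poincaré inequality on H^1_0 of an interval of length L, ∫(u')² ≥ (π/L)²∫u² with equality for the first sine mode sin(π(x−x₀)/L) (x₀ the left endpoint), so the inequality holds for all u iff (1−α)(π/L)² ≥ α − c, i.e. α ≤ ((π/L)² + c)/((π/L)² + 1) = (1 + c(L/π)²)/(1 + (L/π)²). With (π/L)² = 9*π^2/16 and c = 8/9, the largest admissible constant is α = ((π/L)² + c)/((π/L)² + 1).
Simplifying, α = (128 + 81*π^2)/(9*(16 + 9*π^2)).


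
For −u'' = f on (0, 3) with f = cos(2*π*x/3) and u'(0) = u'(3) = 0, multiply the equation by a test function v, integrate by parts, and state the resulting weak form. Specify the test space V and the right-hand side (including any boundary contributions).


V = H^1(0, 3) (no boundary constraint on v; u is determined up to an additive constant); weak form: ∫_0^3 u'v' dx = ∫_0^3 (cos(2*π*x/3)) v dx for all v ∈ V.

Multiply both sides by a test function v and integrate from 0 to 3:
  ∫_0^3 −u''(x) v(x) dx = ∫_0^3 f(x) v(x) dx.
Integrate the LHS by parts once:
  ∫_0^3 −u'' v dx = −[u'(x) v(x)]_0^3 + ∫_0^3 u'(x) v'(x) dx.
Thus ∫_0^3 u'(x) v'(x) dx = ∫_0^3 f(x) v(x) dx + [u'(x) v(x)]_0^3.
Choose V so that boundary terms are either known or forced to vanish.
u has homogeneous Neumann: u'(0) = u'(3) = 0. So [u' v]_0^3 = 0·v(3) − 0·v(0) = 0 for any v; take V = H^1(0, 3).
Weak formulation: find u (satisfying any essential BC) such that ∫_0^3 u'(x) v'(x) dx = ∫_0^3 f v dx for all v ∈ V (homogeneous Neumann, so boundary terms vanish).
Substituting f(x) = cos(2*π*x/3), the right-hand side is ∫_0^3 (cos(2*π*x/3)) v dx.
Compatibility check (pure Neumann): taking v ≡ 1 ∈ V gives 0 = ∫_0^3 f dx + (0) − (0), i.e. ∫_0^3 f dx must equal u'(0) − u'(3) = 0. Indeed ∫_0^3 (cos(2*π*x/3)) dx = 0, so the data are compatible. The solution is then unique only up to an additive constant (fix it e.g. by requiring ∫_0^3 u dx = 0).


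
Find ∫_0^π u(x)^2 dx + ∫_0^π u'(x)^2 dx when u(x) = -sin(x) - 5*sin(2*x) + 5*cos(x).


||u||_{H^1(0,π)}^2 = -400/3 + 177*π/2

u'(x) = -5*sin(x) - cos(x) - 10*cos(2*x).
Expand u² and (u')² and integrate term by term on (0, π), using: for integers n ≥ 1, ∫_0^π sin²(nx) dx = ∫_0^π cos²(nx) dx = π/2; for n ≠ n', ∫_0^π sin(nx)sin(n'x) dx = ∫_0^π cos(nx)cos(n'x) dx = 0; and by product-to-sum, ∫_0^π sin(nx)cos(n'x) dx = ½∫_0^π [sin((n+n')x) + sin((n−n')x)] dx, which is 0 when n+n' is even and 2n/(n²−n'²) when n+n' is odd (it need not vanish on (0, π)).
  u² squared terms: (-1)²·∫sin(x)² dx = 1·π/2 = π/2;  (-5)²·∫sin(2x)² dx = 25·π/2 = 25*π/2;  (5)²·∫cos(x)² dx = 25·π/2 = 25*π/2.
  u² cross terms: 2·(-1)·(-5)·∫sin(x)·sin(2x) dx = 10·(0) = 0;  2·(-1)·(5)·∫sin(x)·cos(x) dx = -10·(0) = 0;  2·(-5)·(5)·∫sin(2x)·cos(x) dx = -50·(4/3) = -200/3.
  So ∫_0^π u² dx = π/2 + 25*π/2 + 25*π/2 + 0 + 0 − 200/3 = -200/3 + 51*π/2.
  (u')² squared terms: (-1)²·∫cos(x)² dx = 1·π/2 = π/2;  (-10)²·∫cos(2x)² dx = 100·π/2 = 50*π;  (-5)²·∫sin(x)² dx = 25·π/2 = 25*π/2.
  (u')² cross terms: 2·(-1)·(-10)·∫cos(x)·cos(2x) dx = 20·(0) = 0;  2·(-1)·(-5)·∫cos(x)·sin(x) dx = 10·(0) = 0;  2·(-10)·(-5)·∫cos(2x)·sin(x) dx = 100·(-2/3) = -200/3.
  So ∫_0^π (u')² dx = π/2 + 50*π + 25*π/2 + 0 + 0 − 200/3 = -200/3 + 63*π.
||u||_{H^1}^2 = (-200/3 + 51*π/2) + (-200/3 + 63*π) = -400/3 + 177*π/2.


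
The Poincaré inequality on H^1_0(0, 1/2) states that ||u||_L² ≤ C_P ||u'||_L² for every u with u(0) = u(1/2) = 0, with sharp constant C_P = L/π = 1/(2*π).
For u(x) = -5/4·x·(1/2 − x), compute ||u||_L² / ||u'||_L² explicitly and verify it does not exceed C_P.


||u||_L² / ||u'||_L² = sqrt(10)/20 < C_P = 1/(2*π).

u(x) = -5/4·x·(1/2 − x), so u'(x) = 5*x/2 - 5/8.
u(x) = -5/4·x·(1/2 − x) vanishes at x = 0 and x = 1/2, so u ∈ H^1_0(0, 1/2). Differentiate via the product rule and integrate the resulting polynomials term by term.
  ∫_0^1/2 u² dx = ∫_0^1/2 (25*x^4/16 - 25*x^3/16 + 25*x^2/64) dx. Term by term:
    ∫_0^1/2 25*x^4/16 dx = 5/512;  ∫_0^1/2 -25*x^3/16 dx = -25/1024;  ∫_0^1/2 25*x^2/64 dx = 25/1536.
  Sum: 5/512 − 25/1024 + 25/1536 = 5/3072.
  ∫_0^1/2 (u')² dx = ∫_0^1/2 (25*x^2/4 - 25*x/8 + 25/64) dx. Term by term:
    ∫_0^1/2 25*x^2/4 dx = 25/96;  ∫_0^1/2 -25*x/8 dx = -25/64;  ∫_0^1/2 25/64 dx = 25/128.
  Sum: 25/96 − 25/64 + 25/128 = 25/384.
∫_0^1/2 u² dx = 5/3072, so ||u||_L² = sqrt(15)/96.
∫_0^1/2 (u')² dx = 25/384, so ||u'||_L² = 5*sqrt(6)/48.
Ratio ||u||_L² / ||u'||_L² = sqrt(10)/20.
Sharp Poincaré constant on H^1_0(0, 1/2) is C_P = L/π = 1/(2*π), achieved by sin(2*π·x).
A polynomial bump cannot attain the sharp Poincaré constant (only the first sine eigenfunction does), so the ratio is strictly less than C_P, consistent with ||u||_L² ≤ C_P ||u'||_L².


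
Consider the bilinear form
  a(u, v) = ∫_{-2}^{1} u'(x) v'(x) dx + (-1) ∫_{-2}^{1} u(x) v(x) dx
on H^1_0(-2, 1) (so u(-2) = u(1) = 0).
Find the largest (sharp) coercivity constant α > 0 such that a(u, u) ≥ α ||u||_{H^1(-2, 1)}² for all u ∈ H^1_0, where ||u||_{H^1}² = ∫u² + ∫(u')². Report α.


α = (-9 + π^2)/(9 + π^2)

Coercivity of a(·,·) on H^1_0(-2, 1) means a(u, u) ≥ α ||u||_{H^1}² for every u ∈ H^1_0.
The interval has length L = 3, and Poincaré/coercivity depend only on L. Here a(u, u) = ∫(u')² + (-1)·∫u².
Here c = -1 < 0 with |c| < (π/L)² = π^2/9, so coercivity still holds. The condition a(u,u) ≥ α||u||_{H^1}² reads (1−α)∫(u')² ≥ (α−c)∫u². Any admissible α is ≤ 1 (rapidly oscillating u have ∫u²/∫(u')² → 0), and α = 1 would force 0 ≥ (1−c)∫u², impossible since c < 1; so 1−α > 0. By the sharp Poincaré inequality on H^1_0 of an interval of length L, ∫(u')² ≥ (π/L)²∫u² with equality for the first sine mode sin(π(x−x₀)/L) (x₀ the left endpoint), so the inequality holds for all u iff (1−α)(π/L)² ≥ α − c, i.e. α ≤ ((π/L)² + c)/((π/L)² + 1) = (1 + c(L/π)²)/(1 + (L/π)²). (Direct route, valid since c ≤ 0: Poincaré gives c∫u² ≥ c(L/π)²∫(u')², so a(u,u) ≥ (1 + c(L/π)²)∫(u')², while ||u||_{H^1}² ≤ (1 + (L/π)²)∫(u')²; dividing yields the same α.) With (π/L)² = π^2/9 and c = -1, the largest admissible constant is α = ((π/L)² + c)/((π/L)² + 1).
Simplifying, α = (-9 + π^2)/(9 + π^2).


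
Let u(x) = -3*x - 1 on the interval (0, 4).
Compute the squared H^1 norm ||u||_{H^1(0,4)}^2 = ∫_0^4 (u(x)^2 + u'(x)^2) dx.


||u||_{H^1}^2 = 280

The H^1 norm (squared) on an interval (0, L) is
  ||u||_{H^1}^2 = ∫_0^L u(x)^2 dx + ∫_0^L u'(x)^2 dx.
Compute u'(x) = -3.
Then u(x)^2 = 9*x**2 + 6*x + 1 and u'(x)^2 = 9.
Integrate each monomial from 0 to 4 using ∫_0^4 c·x^n dx = c·4^(n+1)/(n+1):
  ∫_0^4 u(x)^2 dx = ∫_0^4 (9*x^2 + 6*x + 1) dx. Term by term:
    ∫_0^4 9*x^2 dx = 192;  ∫_0^4 6*x dx = 48;  ∫_0^4 1 dx = 4.
  Sum: 192 + 48 + 4 = 244.
  ∫_0^4 u'(x)^2 dx = ∫_0^4 (9) dx. Term by term:
    ∫_0^4 9 dx = 36.
Adding: ||u||_{H^1}^2 = 244 + 36 = 280.


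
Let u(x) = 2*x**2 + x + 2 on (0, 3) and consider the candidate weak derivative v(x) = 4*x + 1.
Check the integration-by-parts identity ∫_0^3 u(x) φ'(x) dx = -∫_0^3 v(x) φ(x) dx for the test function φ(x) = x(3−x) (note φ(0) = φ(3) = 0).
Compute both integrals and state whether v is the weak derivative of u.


LHS = -63/2, RHS = -63/2. Yes, v = u' weakly.

u(x) = 2*x**2 + x + 2, classical derivative u'(x) = 4*x + 1.
φ(x) = x(3−x), so φ'(x) = 3 - 2*x.
Note φ(0) = φ(3) = 0, so the boundary term u·φ vanishes.
LHS = ∫_0^3 u(x) φ'(x) dx = ∫_0^3 (-4*x^3 + 4*x^2 - x + 6) dx. Term by term:
  ∫_0^3 -4*x^3 dx = -81;  ∫_0^3 4*x^2 dx = 36;  ∫_0^3 -x dx = -9/2;
  ∫_0^3 6 dx = 18.
Sum: -81 + 36 − 9/2 + 18 = -63/2.
So LHS = -63/2.
∫_0^3 v(x) φ(x) dx = ∫_0^3 (-4*x^3 + 11*x^2 + 3*x) dx. Term by term:
  ∫_0^3 -4*x^3 dx = -81;  ∫_0^3 11*x^2 dx = 99;  ∫_0^3 3*x dx = 27/2.
Sum: -81 + 99 + 27/2 = 63/2.
So RHS = -∫_0^3 v(x) φ(x) dx = -63/2.
LHS = RHS, so the identity holds for this test φ.
Moreover u is smooth here and v(x) = u'(x) = 4*x + 1 pointwise, so the identity holds for every test function. Hence v is the weak derivative of u.


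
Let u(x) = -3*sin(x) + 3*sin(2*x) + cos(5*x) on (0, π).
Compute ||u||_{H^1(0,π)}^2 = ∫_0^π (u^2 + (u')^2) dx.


||u||_{H^1(0,π)}^2 = -208/7 + 89*π/2

u'(x) = -5*sin(5*x) - 3*cos(x) + 6*cos(2*x).
Expand u² and (u')² and integrate term by term on (0, π), using: for integers n ≥ 1, ∫_0^π sin²(nx) dx = ∫_0^π cos²(nx) dx = π/2; for n ≠ n', ∫_0^π sin(nx)sin(n'x) dx = ∫_0^π cos(nx)cos(n'x) dx = 0; and by product-to-sum, ∫_0^π sin(nx)cos(n'x) dx = ½∫_0^π [sin((n+n')x) + sin((n−n')x)] dx, which is 0 when n+n' is even and 2n/(n²−n'²) when n+n' is odd (it need not vanish on (0, π)).
  u² squared terms: (-3)²·∫sin(x)² dx = 9·π/2 = 9*π/2;  (3)²·∫sin(2x)² dx = 9·π/2 = 9*π/2;  (1)²·∫cos(5x)² dx = 1·π/2 = π/2.
  u² cross terms: 2·(-3)·(3)·∫sin(x)·sin(2x) dx = -18·(0) = 0;  2·(-3)·(1)·∫sin(x)·cos(5x) dx = -6·(0) = 0;  2·(3)·(1)·∫sin(2x)·cos(5x) dx = 6·(-4/21) = -8/7.
  So ∫_0^π u² dx = 9*π/2 + 9*π/2 + π/2 + 0 + 0 − 8/7 = -8/7 + 19*π/2.
  (u')² squared terms: (-5)²·∫sin(5x)² dx = 25·π/2 = 25*π/2;  (-3)²·∫cos(x)² dx = 9·π/2 = 9*π/2;  (6)²·∫cos(2x)² dx = 36·π/2 = 18*π.
  (u')² cross terms: 2·(-5)·(-3)·∫sin(5x)·cos(x) dx = 30·(0) = 0;  2·(-5)·(6)·∫sin(5x)·cos(2x) dx = -60·(10/21) = -200/7;  2·(-3)·(6)·∫cos(x)·cos(2x) dx = -36·(0) = 0.
  So ∫_0^π (u')² dx = 25*π/2 + 9*π/2 + 18*π + 0 − 200/7 + 0 = -200/7 + 35*π.
||u||_{H^1}^2 = (-8/7 + 19*π/2) + (-200/7 + 35*π) = -208/7 + 89*π/2.


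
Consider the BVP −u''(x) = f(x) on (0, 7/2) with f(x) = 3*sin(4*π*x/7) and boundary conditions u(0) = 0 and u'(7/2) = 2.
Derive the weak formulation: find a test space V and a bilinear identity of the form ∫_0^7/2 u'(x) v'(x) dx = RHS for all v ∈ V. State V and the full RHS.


V = {v ∈ H^1(0, 7/2) : v(0) = 0} (test functions vanish at x = 0 where u is specified); weak form: ∫_0^7/2 u'v' dx = ∫_0^7/2 (3*sin(4*π*x/7)) v dx + 2·v(7/2) for all v ∈ V.

Multiply both sides by a test function v and integrate from 0 to 7/2:
  ∫_0^7/2 −u''(x) v(x) dx = ∫_0^7/2 f(x) v(x) dx.
Integrate the LHS by parts once:
  ∫_0^7/2 −u'' v dx = −[u'(x) v(x)]_0^7/2 + ∫_0^7/2 u'(x) v'(x) dx.
Thus ∫_0^7/2 u'(x) v'(x) dx = ∫_0^7/2 f(x) v(x) dx + [u'(x) v(x)]_0^7/2.
Choose V so that boundary terms are either known or forced to vanish.
Mixed BC: u(0) = 0 (Dirichlet) and u'(7/2) = 2 (Neumann). Define V = {v ∈ H^1(0, 7/2) : v(0) = 0}. Then [u' v]_0^7/2 = u'(7/2)·v(7/2) − u'(0)·0 = 2·v(7/2).
Weak formulation: find u (satisfying any essential BC) such that ∫_0^7/2 u'(x) v'(x) dx = ∫_0^7/2 f v dx + 2·v(7/2) for all v ∈ V (Dirichlet at 0 absorbed into V; Neumann datum at x = 7/2 contributes the boundary term).
Substituting f(x) = 3*sin(4*π*x/7), the right-hand side is ∫_0^7/2 (3*sin(4*π*x/7)) v dx + 2·v(7/2).


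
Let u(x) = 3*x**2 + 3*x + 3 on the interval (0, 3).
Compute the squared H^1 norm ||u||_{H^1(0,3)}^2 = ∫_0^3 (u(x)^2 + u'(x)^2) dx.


||u||_{H^1}^2 = 16659/10

The H^1 norm (squared) on an interval (0, L) is
  ||u||_{H^1}^2 = ∫_0^L u(x)^2 dx + ∫_0^L u'(x)^2 dx.
Compute u'(x) = 6*x + 3.
Then u(x)^2 = 9*x**4 + 18*x**3 + 27*x**2 + 18*x + 9 and u'(x)^2 = 36*x**2 + 36*x + 9.
Integrate each monomial from 0 to 3 using ∫_0^3 c·x^n dx = c·3^(n+1)/(n+1):
  ∫_0^3 u(x)^2 dx = ∫_0^3 (9*x^4 + 18*x^3 + 27*x^2 + 18*x + 9) dx. Term by term:
    ∫_0^3 9*x^4 dx = 2187/5;  ∫_0^3 18*x^3 dx = 729/2;  ∫_0^3 27*x^2 dx = 243;
    ∫_0^3 18*x dx = 81;  ∫_0^3 9 dx = 27.
  Sum: 2187/5 + 729/2 + 243 + 81 + 27 = 11529/10.
  ∫_0^3 u'(x)^2 dx = ∫_0^3 (36*x^2 + 36*x + 9) dx. Term by term:
    ∫_0^3 36*x^2 dx = 324;  ∫_0^3 36*x dx = 162;  ∫_0^3 9 dx = 27.
  Sum: 324 + 162 + 27 = 513.
Adding: ||u||_{H^1}^2 = 11529/10 + 513 = 16659/10.


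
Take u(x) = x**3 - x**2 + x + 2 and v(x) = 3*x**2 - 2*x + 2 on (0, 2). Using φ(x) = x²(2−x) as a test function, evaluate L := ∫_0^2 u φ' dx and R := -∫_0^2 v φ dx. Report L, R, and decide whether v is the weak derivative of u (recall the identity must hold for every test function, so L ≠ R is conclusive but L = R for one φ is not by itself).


LHS = -68/15, RHS = -88/15. No, v is not the weak derivative of u.

u(x) = x**3 - x**2 + x + 2, classical derivative u'(x) = 3*x**2 - 2*x + 1.
φ(x) = x²(2−x), so φ'(x) = x*(4 - 3*x).
Note φ(0) = φ(2) = 0, so the boundary term u·φ vanishes.
LHS = ∫_0^2 u(x) φ'(x) dx = ∫_0^2 (-3*x^5 + 7*x^4 - 7*x^3 - 2*x^2 + 8*x) dx. Term by term:
  ∫_0^2 -3*x^5 dx = -32;  ∫_0^2 7*x^4 dx = 224/5;  ∫_0^2 -7*x^3 dx = -28;
  ∫_0^2 -2*x^2 dx = -16/3;  ∫_0^2 8*x dx = 16.
Sum: -32 + 224/5 − 28 − 16/3 + 16 = -68/15.
So LHS = -68/15.
∫_0^2 v(x) φ(x) dx = ∫_0^2 (-3*x^5 + 8*x^4 - 6*x^3 + 4*x^2) dx. Term by term:
  ∫_0^2 -3*x^5 dx = -32;  ∫_0^2 8*x^4 dx = 256/5;  ∫_0^2 -6*x^3 dx = -24;
  ∫_0^2 4*x^2 dx = 32/3.
Sum: -32 + 256/5 − 24 + 32/3 = 88/15.
So RHS = -∫_0^2 v(x) φ(x) dx = -88/15.
LHS − RHS = 4/3 ≠ 0, so the identity fails.
(For a valid weak derivative the identity must hold for EVERY test function, in particular this one. The failure shows v is NOT the weak derivative of u.)
Correct weak derivative would be u'(x) = 3*x**2 - 2*x + 1.


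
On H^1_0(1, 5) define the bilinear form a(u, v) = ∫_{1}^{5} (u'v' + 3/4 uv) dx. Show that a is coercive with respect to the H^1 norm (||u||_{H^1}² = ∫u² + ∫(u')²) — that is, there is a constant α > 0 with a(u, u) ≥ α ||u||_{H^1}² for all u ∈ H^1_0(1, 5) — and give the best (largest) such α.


α = (π^2 + 12)/(π^2 + 16)

Coercivity of a(·,·) on H^1_0(1, 5) means a(u, u) ≥ α ||u||_{H^1}² for every u ∈ H^1_0.
The interval has length L = 4, and Poincaré/coercivity depend only on L. Here a(u, u) = ∫(u')² + (3/4)·∫u².
Here 0 < c = 3/4 < 1. The condition a(u,u) ≥ α||u||_{H^1}² reads (1−α)∫(u')² ≥ (α−c)∫u². Any admissible α is ≤ 1 (rapidly oscillating u have ∫u²/∫(u')² → 0), and α = 1 would force 0 ≥ (1−c)∫u², impossible since c < 1; so 1−α > 0. By the sharp Poincaré inequality on H^1_0 of an interval of length L, ∫(u')² ≥ (π/L)²∫u² with equality for the first sine mode sin(π(x−x₀)/L) (x₀ the left endpoint), so the inequality holds for all u iff (1−α)(π/L)² ≥ α − c, i.e. α ≤ ((π/L)² + c)/((π/L)² + 1) = (1 + c(L/π)²)/(1 + (L/π)²). With (π/L)² = π^2/16 and c = 3/4, the largest admissible constant is α = ((π/L)² + c)/((π/L)² + 1).
Simplifying, α = (π^2 + 12)/(π^2 + 16).


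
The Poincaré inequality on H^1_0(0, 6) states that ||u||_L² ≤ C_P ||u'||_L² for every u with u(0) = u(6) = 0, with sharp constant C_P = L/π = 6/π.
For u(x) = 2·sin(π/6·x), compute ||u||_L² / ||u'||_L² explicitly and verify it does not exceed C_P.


||u||_L² / ||u'||_L² = 6/π = C_P.

u(x) = 2·sin(π/6·x), so u'(x) = π*cos(π*x/6)/3.
Writing u(x) = A·sin(kπx/L) with A = 2 and k = 1, use ∫_0^L sin²(kπx/L) dx = L/2 and ∫_0^L cos²(kπx/L) dx = L/2.
u² = 4·sin²(π/6·x) and (u')² = π^2/9·cos²(π/6·x), and each of sin², cos² integrates to L/2 = 3 over (0, 6).
∫_0^6 u² dx = 12, so ||u||_L² = 2*sqrt(3).
∫_0^6 (u')² dx = π^2/3, so ||u'||_L² = sqrt(3)*π/3.
Ratio ||u||_L² / ||u'||_L² = 6/π.
Sharp Poincaré constant on H^1_0(0, 6) is C_P = L/π = 6/π, achieved by sin(π/6·x).
This is the k = 1 eigenfunction (up to amplitude), so the ratio equals the sharp Poincaré constant exactly.


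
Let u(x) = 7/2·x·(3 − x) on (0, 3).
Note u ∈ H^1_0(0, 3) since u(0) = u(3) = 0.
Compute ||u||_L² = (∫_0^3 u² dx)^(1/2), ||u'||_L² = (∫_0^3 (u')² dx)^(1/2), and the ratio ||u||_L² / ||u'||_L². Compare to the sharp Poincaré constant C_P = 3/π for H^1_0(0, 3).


||u||_L² / ||u'||_L² = 3*sqrt(10)/10 < C_P = 3/π.

u(x) = 7/2·x·(3 − x), so u'(x) = 21/2 - 7*x.
u(x) = 7/2·x·(3 − x) vanishes at x = 0 and x = 3, so u ∈ H^1_0(0, 3). Differentiate via the product rule and integrate the resulting polynomials term by term.
  ∫_0^3 u² dx = ∫_0^3 (49*x^4/4 - 147*x^3/2 + 441*x^2/4) dx. Term by term:
    ∫_0^3 49*x^4/4 dx = 11907/20;  ∫_0^3 -147*x^3/2 dx = -11907/8;  ∫_0^3 441*x^2/4 dx = 3969/4.
  Sum: 11907/20 − 11907/8 + 3969/4 = 3969/40.
  ∫_0^3 (u')² dx = ∫_0^3 (49*x^2 - 147*x + 441/4) dx. Term by term:
    ∫_0^3 49*x^2 dx = 441;  ∫_0^3 -147*x dx = -1323/2;  ∫_0^3 441/4 dx = 1323/4.
  Sum: 441 − 1323/2 + 1323/4 = 441/4.
∫_0^3 u² dx = 3969/40, so ||u||_L² = 63*sqrt(10)/20.
∫_0^3 (u')² dx = 441/4, so ||u'||_L² = 21/2.
Ratio ||u||_L² / ||u'||_L² = 3*sqrt(10)/10.
Sharp Poincaré constant on H^1_0(0, 3) is C_P = L/π = 3/π, achieved by sin(π/3·x).
A polynomial bump cannot attain the sharp Poincaré constant (only the first sine eigenfunction does), so the ratio is strictly less than C_P, consistent with ||u||_L² ≤ C_P ||u'||_L².


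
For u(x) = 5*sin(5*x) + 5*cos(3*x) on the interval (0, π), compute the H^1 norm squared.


||u||_{H^1(0,π)}^2 = 450*π

u'(x) = -15*sin(3*x) + 25*cos(5*x).
Expand u² and (u')² and integrate term by term on (0, π), using: for integers n ≥ 1, ∫_0^π sin²(nx) dx = ∫_0^π cos²(nx) dx = π/2; for n ≠ n', ∫_0^π sin(nx)sin(n'x) dx = ∫_0^π cos(nx)cos(n'x) dx = 0; and by product-to-sum, ∫_0^π sin(nx)cos(n'x) dx = ½∫_0^π [sin((n+n')x) + sin((n−n')x)] dx, which is 0 when n+n' is even and 2n/(n²−n'²) when n+n' is odd (it need not vanish on (0, π)).
  u² squared terms: (5)²·∫cos(3x)² dx = 25·π/2 = 25*π/2;  (5)²·∫sin(5x)² dx = 25·π/2 = 25*π/2.
  u² cross terms: 2·(5)·(5)·∫cos(3x)·sin(5x) dx = 50·(0) = 0.
  So ∫_0^π u² dx = 25*π/2 + 25*π/2 + 0 = 25*π.
  (u')² squared terms: (-15)²·∫sin(3x)² dx = 225·π/2 = 225*π/2;  (25)²·∫cos(5x)² dx = 625·π/2 = 625*π/2.
  (u')² cross terms: 2·(-15)·(25)·∫sin(3x)·cos(5x) dx = -750·(0) = 0.
  So ∫_0^π (u')² dx = 225*π/2 + 625*π/2 + 0 = 425*π.
||u||_{H^1}^2 = (25*π) + (425*π) = 450*π.


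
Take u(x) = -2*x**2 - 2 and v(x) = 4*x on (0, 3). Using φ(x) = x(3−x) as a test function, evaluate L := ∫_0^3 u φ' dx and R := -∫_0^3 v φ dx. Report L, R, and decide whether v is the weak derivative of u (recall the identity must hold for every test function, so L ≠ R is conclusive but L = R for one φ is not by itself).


LHS = 27, RHS = -27. No, v is not the weak derivative of u.

u(x) = -2*x**2 - 2, classical derivative u'(x) = -4*x.
φ(x) = x(3−x), so φ'(x) = 3 - 2*x.
Note φ(0) = φ(3) = 0, so the boundary term u·φ vanishes.
LHS = ∫_0^3 u(x) φ'(x) dx = ∫_0^3 (4*x^3 - 6*x^2 + 4*x - 6) dx. Term by term:
  ∫_0^3 4*x^3 dx = 81;  ∫_0^3 -6*x^2 dx = -54;  ∫_0^3 4*x dx = 18;
  ∫_0^3 -6 dx = -18.
Sum: 81 − 54 + 18 − 18 = 27.
So LHS = 27.
∫_0^3 v(x) φ(x) dx = ∫_0^3 (-4*x^3 + 12*x^2) dx. Term by term:
  ∫_0^3 -4*x^3 dx = -81;  ∫_0^3 12*x^2 dx = 108.
Sum: -81 + 108 = 27.
So RHS = -∫_0^3 v(x) φ(x) dx = -27.
LHS − RHS = 54 ≠ 0, so the identity fails.
(For a valid weak derivative the identity must hold for EVERY test function, in particular this one. The failure shows v is NOT the weak derivative of u.)
Correct weak derivative would be u'(x) = -4*x.


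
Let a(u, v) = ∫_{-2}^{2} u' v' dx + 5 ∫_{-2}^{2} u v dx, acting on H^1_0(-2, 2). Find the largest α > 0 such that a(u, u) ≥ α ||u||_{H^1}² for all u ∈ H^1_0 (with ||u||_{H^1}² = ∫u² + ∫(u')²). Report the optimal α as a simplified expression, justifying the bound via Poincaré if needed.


α = 1

Coercivity of a(·,·) on H^1_0(-2, 2) means a(u, u) ≥ α ||u||_{H^1}² for every u ∈ H^1_0.
The interval has length L = 4, and Poincaré/coercivity depend only on L. Here a(u, u) = ∫(u')² + (5)·∫u².
Here c = 5 ≥ 1, so a(u,u) = ∫(u')² + c∫u² ≥ ∫(u')² + ∫u² = ||u||_{H^1}², i.e. α = 1 works. No larger α is possible: a(u,u) ≥ α||u||_{H^1}² means (1−α)∫(u')² ≥ (α−c)∫u², and for the modes u_n = sin(nπ(x−x₀)/L) (x₀ the left endpoint) one has ∫u_n²/∫(u_n')² = (L/(nπ))² → 0, so a(u_n,u_n)/||u_n||_{H^1}² → 1. Hence the optimal constant is α = 1.
Therefore α = 1.


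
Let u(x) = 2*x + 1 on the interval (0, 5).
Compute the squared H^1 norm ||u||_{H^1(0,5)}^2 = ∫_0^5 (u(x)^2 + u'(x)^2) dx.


||u||_{H^1}^2 = 725/3

The H^1 norm (squared) on an interval (0, L) is
  ||u||_{H^1}^2 = ∫_0^L u(x)^2 dx + ∫_0^L u'(x)^2 dx.
Compute u'(x) = 2.
Then u(x)^2 = 4*x**2 + 4*x + 1 and u'(x)^2 = 4.
Integrate each monomial from 0 to 5 using ∫_0^5 c·x^n dx = c·5^(n+1)/(n+1):
  ∫_0^5 u(x)^2 dx = ∫_0^5 (4*x^2 + 4*x + 1) dx. Term by term:
    ∫_0^5 4*x^2 dx = 500/3;  ∫_0^5 4*x dx = 50;  ∫_0^5 1 dx = 5.
  Sum: 500/3 + 50 + 5 = 665/3.
  ∫_0^5 u'(x)^2 dx = ∫_0^5 (4) dx. Term by term:
    ∫_0^5 4 dx = 20.
Adding: ||u||_{H^1}^2 = 665/3 + 20 = 725/3.


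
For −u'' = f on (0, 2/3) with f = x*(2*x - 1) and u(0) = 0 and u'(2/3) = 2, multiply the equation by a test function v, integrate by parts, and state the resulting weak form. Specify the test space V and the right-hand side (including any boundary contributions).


V = {v ∈ H^1(0, 2/3) : v(0) = 0} (test functions vanish at x = 0 where u is specified); weak form: ∫_0^2/3 u'v' dx = ∫_0^2/3 (x*(2*x - 1)) v dx + 2·v(2/3) for all v ∈ V.

Multiply both sides by a test function v and integrate from 0 to 2/3:
  ∫_0^2/3 −u''(x) v(x) dx = ∫_0^2/3 f(x) v(x) dx.
Integrate the LHS by parts once:
  ∫_0^2/3 −u'' v dx = −[u'(x) v(x)]_0^2/3 + ∫_0^2/3 u'(x) v'(x) dx.
Thus ∫_0^2/3 u'(x) v'(x) dx = ∫_0^2/3 f(x) v(x) dx + [u'(x) v(x)]_0^2/3.
Choose V so that boundary terms are either known or forced to vanish.
Mixed BC: u(0) = 0 (Dirichlet) and u'(2/3) = 2 (Neumann). Define V = {v ∈ H^1(0, 2/3) : v(0) = 0}. Then [u' v]_0^2/3 = u'(2/3)·v(2/3) − u'(0)·0 = 2·v(2/3).
Weak formulation: find u (satisfying any essential BC) such that ∫_0^2/3 u'(x) v'(x) dx = ∫_0^2/3 f v dx + 2·v(2/3) for all v ∈ V (Dirichlet at 0 absorbed into V; Neumann datum at x = 2/3 contributes the boundary term).
Substituting f(x) = x*(2*x - 1), the right-hand side is ∫_0^2/3 (x*(2*x - 1)) v dx + 2·v(2/3).


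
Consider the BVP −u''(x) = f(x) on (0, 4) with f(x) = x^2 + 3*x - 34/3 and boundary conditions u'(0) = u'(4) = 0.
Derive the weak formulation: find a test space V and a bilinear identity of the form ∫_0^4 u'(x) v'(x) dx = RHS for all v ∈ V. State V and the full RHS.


V = H^1(0, 4) (no boundary constraint on v; u is determined up to an additive constant); weak form: ∫_0^4 u'v' dx = ∫_0^4 (x^2 + 3*x - 34/3) v dx for all v ∈ V.

Multiply both sides by a test function v and integrate from 0 to 4:
  ∫_0^4 −u''(x) v(x) dx = ∫_0^4 f(x) v(x) dx.
Integrate the LHS by parts once:
  ∫_0^4 −u'' v dx = −[u'(x) v(x)]_0^4 + ∫_0^4 u'(x) v'(x) dx.
Thus ∫_0^4 u'(x) v'(x) dx = ∫_0^4 f(x) v(x) dx + [u'(x) v(x)]_0^4.
Choose V so that boundary terms are either known or forced to vanish.
u has homogeneous Neumann: u'(0) = u'(4) = 0. So [u' v]_0^4 = 0·v(4) − 0·v(0) = 0 for any v; take V = H^1(0, 4).
Weak formulation: find u (satisfying any essential BC) such that ∫_0^4 u'(x) v'(x) dx = ∫_0^4 f v dx for all v ∈ V (homogeneous Neumann, so boundary terms vanish).
Substituting f(x) = x^2 + 3*x - 34/3, the right-hand side is ∫_0^4 (x^2 + 3*x - 34/3) v dx.
Compatibility check (pure Neumann): taking v ≡ 1 ∈ V gives 0 = ∫_0^4 f dx + (0) − (0), i.e. ∫_0^4 f dx must equal u'(0) − u'(4) = 0. Indeed ∫_0^4 (x^2 + 3*x - 34/3) dx = 0, so the data are compatible. The solution is then unique only up to an additive constant (fix it e.g. by requiring ∫_0^4 u dx = 0).


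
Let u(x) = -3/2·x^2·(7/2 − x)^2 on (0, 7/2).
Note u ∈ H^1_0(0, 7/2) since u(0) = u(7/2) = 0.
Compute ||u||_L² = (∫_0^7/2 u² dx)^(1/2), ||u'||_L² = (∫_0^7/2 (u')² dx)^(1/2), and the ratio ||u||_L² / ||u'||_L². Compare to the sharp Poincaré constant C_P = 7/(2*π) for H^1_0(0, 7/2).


||u||_L² / ||u'||_L² = 7*sqrt(3)/12 < C_P = 7/(2*π).

u(x) = -3/2·x^2·(7/2 − x)^2, so u'(x) = 3*x*(-8*x^2 + 42*x - 49)/4.
u(x) = -3/2·x^2·(7/2 − x)^2 vanishes at x = 0 and x = 7/2, so u ∈ H^1_0(0, 7/2). Differentiate via the product rule and integrate the resulting polynomials term by term.
  ∫_0^7/2 u² dx = ∫_0^7/2 (9*x^8/4 - 63*x^7/2 + 1323*x^6/8 - 3087*x^5/8 + 21609*x^4/64) dx. Term by term:
    ∫_0^7/2 9*x^8/4 dx = 40353607/2048;  ∫_0^7/2 -63*x^7/2 dx = -363182463/4096;  ∫_0^7/2 1323*x^6/8 dx = 155649627/1024;
    ∫_0^7/2 -3087*x^5/8 dx = -121060821/1024;  ∫_0^7/2 21609*x^4/64 dx = 363182463/10240.
  Sum: 40353607/2048 − 363182463/4096 + 155649627/1024 − 121060821/1024 + 363182463/10240 = 5764801/20480.
  ∫_0^7/2 (u')² dx = ∫_0^7/2 (36*x^6 - 378*x^5 + 5733*x^4/4 - 9261*x^3/4 + 21609*x^2/16) dx. Term by term:
    ∫_0^7/2 36*x^6 dx = 1058841/32;  ∫_0^7/2 -378*x^5 dx = -7411887/64;  ∫_0^7/2 5733*x^4/4 dx = 96354531/640;
    ∫_0^7/2 -9261*x^3/4 dx = -22235661/256;  ∫_0^7/2 21609*x^2/16 dx = 2470629/128.
  Sum: 1058841/32 − 7411887/64 + 96354531/640 − 22235661/256 + 2470629/128 = 352947/1280.
∫_0^7/2 u² dx = 5764801/20480, so ||u||_L² = 2401*sqrt(5)/320.
∫_0^7/2 (u')² dx = 352947/1280, so ||u'||_L² = 343*sqrt(15)/80.
Ratio ||u||_L² / ||u'||_L² = 7*sqrt(3)/12.
Sharp Poincaré constant on H^1_0(0, 7/2) is C_P = L/π = 7/(2*π), achieved by sin(2*π/7·x).
A polynomial bump cannot attain the sharp Poincaré constant (only the first sine eigenfunction does), so the ratio is strictly less than C_P, consistent with ||u||_L² ≤ C_P ||u'||_L².
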